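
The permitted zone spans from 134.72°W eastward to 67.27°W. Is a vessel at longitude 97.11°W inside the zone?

Yes

Band width going east from -134.72° to -67.27°: ((-67.27 − -134.72) mod 360) = 67.45°.
Offset of -97.11° east of the west edge: ((-97.11 − -134.72) mod 360) = 37.61°.
37.61° ≤ 67.45° ⇒ inside.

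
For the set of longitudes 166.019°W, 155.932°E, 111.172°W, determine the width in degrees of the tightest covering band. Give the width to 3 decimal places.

92.896°

Sort the longitudes: -166.019°, -111.172°, +155.932°.
Eastward gaps between consecutive values (wrapping around): 54.847°, 267.104°, 38.049°.
Largest gap = 267.104° ⇒ minimal covering band is its complement: 360° − 267.104° = 92.896°.
Band runs from +155.932° eastward to -111.172°, crossing the antimeridian.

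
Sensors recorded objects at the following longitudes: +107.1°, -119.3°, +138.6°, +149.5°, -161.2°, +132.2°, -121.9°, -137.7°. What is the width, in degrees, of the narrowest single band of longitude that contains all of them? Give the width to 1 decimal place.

133.6°

Sort the longitudes: -161.2°, -137.7°, -121.9°, -119.3°, +107.1°, +132.2°, +138.6°, +149.5°.
Eastward gaps between consecutive values (wrapping around): 23.5°, 15.8°, 2.6°, 226.4°, 25.1°, 6.4°, 10.9°, 49.3°.
Largest gap = 226.4° ⇒ minimal covering band is its complement: 360° − 226.4° = 133.6°.
Band runs from +107.1° eastward to -119.3°, crossing the antimeridian.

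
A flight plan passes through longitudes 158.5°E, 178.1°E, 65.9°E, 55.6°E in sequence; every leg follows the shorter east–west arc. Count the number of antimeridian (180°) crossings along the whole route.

0

Leg 1: +158.5° → +178.1°, shortest Δλ = 19.6° (east) — does not cross 180°.
Leg 2: +178.1° → +65.9°, shortest Δλ = -112.2° (west) — does not cross 180°.
Leg 3: +65.9° → +55.6°, shortest Δλ = -10.3° (west) — does not cross 180°.
Total crossings: 0.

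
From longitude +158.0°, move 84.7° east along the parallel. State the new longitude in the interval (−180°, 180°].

-117.3°

Start at +158.0°; shift +84.7° → +242.7°.
+242.7° lies outside (−180°, 180°]; subtract 360° → -117.3°.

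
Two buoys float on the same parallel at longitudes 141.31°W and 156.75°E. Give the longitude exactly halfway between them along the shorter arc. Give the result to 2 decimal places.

172.28°W

Signed shortest Δλ from -141.31° to +156.75° is -61.94°.
Midpoint longitude = -141.31° + (-61.94°)/2 = -141.31° − 30.97° = -172.28°.
(The naïve average (-141.31 + +156.75)/2 = 7.72° is on the wrong side of the globe.)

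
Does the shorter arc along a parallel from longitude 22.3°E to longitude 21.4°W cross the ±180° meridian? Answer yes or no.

Signed shortest Δλ = ((-21.4 − 22.3 + 180) mod 360) − 180 = -43.7°.
Going west by 43.7° from +22.3° reaches -21.4° without touching 180°.

No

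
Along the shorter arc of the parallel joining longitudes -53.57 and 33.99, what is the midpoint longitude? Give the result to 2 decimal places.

Signed shortest Δλ from -53.57° to +33.99° is +87.56°.
Midpoint longitude = -53.57° + (+87.56°)/2 = -53.57° + 43.78° = -9.79°.

-9.79°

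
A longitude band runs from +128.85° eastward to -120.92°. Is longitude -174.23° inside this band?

Yes

Band width going east from +128.85° to -120.92°: ((-120.92 − 128.85) mod 360) = 110.23°.
Offset of -174.23° east of the west edge: ((-174.23 − 128.85) mod 360) = 56.92°.
56.92° ≤ 110.23° ⇒ inside.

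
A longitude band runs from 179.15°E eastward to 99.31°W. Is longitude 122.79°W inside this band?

Yes

Band width going east from +179.15° to -99.31°: ((-99.31 − 179.15) mod 360) = 81.54°.
Offset of -122.79° east of the west edge: ((-122.79 − 179.15) mod 360) = 58.06°.
58.06° ≤ 81.54° ⇒ inside.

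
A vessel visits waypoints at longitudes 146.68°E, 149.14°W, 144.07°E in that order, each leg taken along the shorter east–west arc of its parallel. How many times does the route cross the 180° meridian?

Leg 1: +146.68° → -149.14°, shortest Δλ = 64.18° (east) — crosses 180°.
Leg 2: -149.14° → +144.07°, shortest Δλ = -66.79° (west) — crosses 180°.
Total crossings: 2.

2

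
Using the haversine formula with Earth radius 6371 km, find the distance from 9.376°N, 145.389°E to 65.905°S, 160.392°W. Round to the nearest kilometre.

9454 km

Δλ = -160.392 − 145.389 = -305.781°; wrapped into (−180°, 180°]: 54.219°.
Δφ = -65.905 − 9.376 = -75.281°.
a = sin²(Δφ/2) + cos φ₁ · cos φ₂ · sin²(Δλ/2) = 0.456604.
c = 2·atan2(√a, √(1−a)) = 1.48389 rad → d = 6371·c ≈ 9453.89 km.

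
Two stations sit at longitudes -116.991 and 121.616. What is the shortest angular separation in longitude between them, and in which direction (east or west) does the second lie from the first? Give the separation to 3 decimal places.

121.393° west

Raw difference: 121.616 − -116.991 = 238.607°.
Normalise into (−180°, 180°]: 238.607° − 360° = -121.393°.
Negative ⇒ the second point lies to the west; separation 121.393°.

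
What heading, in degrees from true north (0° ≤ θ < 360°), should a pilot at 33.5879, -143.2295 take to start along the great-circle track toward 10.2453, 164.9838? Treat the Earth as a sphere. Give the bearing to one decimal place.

Δλ = 164.9838 − -143.2295 = 308.2133°; wrapped into (−180°, 180°]: -51.7867°.
θ = atan2( sin Δλ · cos φ₂ , cos φ₁ · sin φ₂ − sin φ₁ · cos φ₂ · cos Δλ )
  = atan2(-0.77319, -0.18859) = -103.708° → normalised to [0°, 360°): 256.292°.

256.3°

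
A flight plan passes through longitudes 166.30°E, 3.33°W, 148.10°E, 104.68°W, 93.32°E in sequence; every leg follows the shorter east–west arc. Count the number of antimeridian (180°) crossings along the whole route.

2

Leg 1: +166.30° → -3.33°, shortest Δλ = -169.63° (west) — does not cross 180°.
Leg 2: -3.33° → +148.10°, shortest Δλ = 151.43° (east) — does not cross 180°.
Leg 3: +148.10° → -104.68°, shortest Δλ = 107.22° (east) — crosses 180°.
Leg 4: -104.68° → +93.32°, shortest Δλ = -162.0° (west) — crosses 180°.
Total crossings: 2.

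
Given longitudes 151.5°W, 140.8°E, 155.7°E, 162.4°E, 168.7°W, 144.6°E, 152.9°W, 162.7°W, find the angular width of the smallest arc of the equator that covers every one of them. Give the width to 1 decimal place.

67.7°

Sort the longitudes: -168.7°, -162.7°, -152.9°, -151.5°, +140.8°, +144.6°, +155.7°, +162.4°.
Eastward gaps between consecutive values (wrapping around): 6.0°, 9.8°, 1.4°, 292.3°, 3.8°, 11.1°, 6.7°, 28.9°.
Largest gap = 292.3° ⇒ minimal covering band is its complement: 360° − 292.3° = 67.7°.
Band runs from +140.8° eastward to -151.5°, crossing the antimeridian.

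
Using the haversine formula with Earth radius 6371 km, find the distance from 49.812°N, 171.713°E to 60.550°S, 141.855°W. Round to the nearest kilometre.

12957 km

Δλ = -141.855 − 171.713 = -313.568°; wrapped into (−180°, 180°]: 46.432°.
Δφ = -60.550 − 49.812 = -110.362°.
a = sin²(Δφ/2) + cos φ₁ · cos φ₂ · sin²(Δλ/2) = 0.723276.
c = 2·atan2(√a, √(1−a)) = 2.03371 rad → d = 6371·c ≈ 12956.74 km.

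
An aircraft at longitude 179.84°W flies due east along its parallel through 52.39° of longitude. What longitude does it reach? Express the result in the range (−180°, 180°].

Start at -179.84°; shift +52.39° → -127.45°.
-127.45° already lies in (−180°, 180°].

127.45°W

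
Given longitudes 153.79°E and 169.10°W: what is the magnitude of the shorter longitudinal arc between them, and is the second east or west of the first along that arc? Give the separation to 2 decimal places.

37.11° east

Raw difference: -169.10 − 153.79 = -322.89°.
Normalise into (−180°, 180°]: -322.89° + 360° = 37.11°.
Positive ⇒ the second point lies to the east; separation 37.11°.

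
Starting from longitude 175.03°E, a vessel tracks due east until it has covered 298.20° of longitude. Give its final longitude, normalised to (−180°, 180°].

Start at +175.03°; shift +298.20° → +473.23°.
+473.23° lies outside (−180°, 180°]; subtract 360° → +113.23°.

113.23°E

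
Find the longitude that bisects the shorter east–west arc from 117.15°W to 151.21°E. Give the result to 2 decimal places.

162.97°W

Signed shortest Δλ from -117.15° to +151.21° is -91.64°.
Midpoint longitude = -117.15° + (-91.64°)/2 = -117.15° − 45.82° = -162.97°.
(The naïve average (-117.15 + +151.21)/2 = 17.03° is on the wrong side of the globe.)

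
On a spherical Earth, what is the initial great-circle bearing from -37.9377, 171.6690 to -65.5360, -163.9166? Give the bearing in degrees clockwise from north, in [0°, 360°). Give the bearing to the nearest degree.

161°

Δλ = -163.9166 − 171.6690 = -335.5856°; wrapped into (−180°, 180°]: 24.4144°.
θ = atan2( sin Δλ · cos φ₂ , cos φ₁ · sin φ₂ − sin φ₁ · cos φ₂ · cos Δλ )
  = atan2(0.17117, -0.48604) = 160.599° → normalised to [0°, 360°): 160.599°.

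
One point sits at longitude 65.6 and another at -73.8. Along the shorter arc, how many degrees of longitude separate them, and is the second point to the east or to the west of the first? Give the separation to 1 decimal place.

Raw difference: -73.8 − 65.6 = -139.4°.
Normalise into (−180°, 180°]: -139.4° stays -139.4°.
Negative ⇒ the second point lies to the west; separation 139.4°.

139.4° west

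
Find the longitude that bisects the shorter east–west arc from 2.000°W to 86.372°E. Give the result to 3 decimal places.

Signed shortest Δλ from -2.000° to +86.372° is +88.372°.
Midpoint longitude = -2.000° + (+88.372°)/2 = -2.000° + 44.186° = +42.186°.

42.186°E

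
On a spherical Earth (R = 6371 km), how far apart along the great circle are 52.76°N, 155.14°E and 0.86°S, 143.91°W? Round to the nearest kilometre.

8187 km

Δλ = -143.91 − 155.14 = -299.05°; wrapped into (−180°, 180°]: 60.95°.
Δφ = -0.86 − 52.76 = -53.62°.
a = sin²(Δφ/2) + cos φ₁ · cos φ₂ · sin²(Δλ/2) = 0.359068.
c = 2·atan2(√a, √(1−a)) = 1.28506 rad → d = 6371·c ≈ 8187.11 km.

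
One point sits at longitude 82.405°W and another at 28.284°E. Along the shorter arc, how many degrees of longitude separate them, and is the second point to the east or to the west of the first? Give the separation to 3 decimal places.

Raw difference: 28.284 − -82.405 = 110.689°.
Normalise into (−180°, 180°]: 110.689° stays 110.689°.
Positive ⇒ the second point lies to the east; separation 110.689°.

110.689° east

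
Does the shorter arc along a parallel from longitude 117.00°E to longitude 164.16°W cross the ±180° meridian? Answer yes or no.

Naïve |-164.16 − 117.00| = 281.16° > 180°, so the shorter arc goes the other way round — across 180°.
Signed shortest Δλ = ((-164.16 − 117.00 + 180) mod 360) − 180 = 78.84°.
Going east by 78.84° from +117.00° passes through 180° before reaching -164.16°.

Yes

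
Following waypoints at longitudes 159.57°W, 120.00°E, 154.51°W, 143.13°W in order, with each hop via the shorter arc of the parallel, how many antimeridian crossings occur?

2

Leg 1: -159.57° → +120.00°, shortest Δλ = -80.43° (west) — crosses 180°.
Leg 2: +120.00° → -154.51°, shortest Δλ = 85.49° (east) — crosses 180°.
Leg 3: -154.51° → -143.13°, shortest Δλ = 11.38° (east) — does not cross 180°.
Total crossings: 2.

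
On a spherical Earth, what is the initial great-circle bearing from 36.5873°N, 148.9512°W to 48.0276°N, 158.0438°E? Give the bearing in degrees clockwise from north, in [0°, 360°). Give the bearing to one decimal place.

Δλ = 158.0438 − -148.9512 = 306.9950°; wrapped into (−180°, 180°]: -53.0050°.
θ = atan2( sin Δλ · cos φ₂ , cos φ₁ · sin φ₂ − sin φ₁ · cos φ₂ · cos Δλ )
  = atan2(-0.53414, 0.35710) = -56.235° → normalised to [0°, 360°): 303.765°.

303.8°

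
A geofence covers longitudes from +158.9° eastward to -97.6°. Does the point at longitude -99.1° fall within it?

Band width going east from +158.9° to -97.6°: ((-97.6 − 158.9) mod 360) = 103.5°.
Offset of -99.1° east of the west edge: ((-99.1 − 158.9) mod 360) = 102.0°.
102.0° ≤ 103.5° ⇒ inside.

Yes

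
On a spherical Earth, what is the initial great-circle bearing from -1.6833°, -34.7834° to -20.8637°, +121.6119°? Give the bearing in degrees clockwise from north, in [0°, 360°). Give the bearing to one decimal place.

135.5°

Δλ = 121.6119 − -34.7834 = 156.3953°.
θ = atan2( sin Δλ · cos φ₂ , cos φ₁ · sin φ₂ − sin φ₁ · cos φ₂ · cos Δλ )
  = atan2(0.37417, -0.38114) = 135.529° → normalised to [0°, 360°): 135.529°.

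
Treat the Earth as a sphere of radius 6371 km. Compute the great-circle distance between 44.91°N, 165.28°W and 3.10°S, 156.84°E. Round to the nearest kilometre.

6524 km

Δλ = 156.84 − -165.28 = 322.12°; wrapped into (−180°, 180°]: -37.88°.
Δφ = -3.10 − 44.91 = -48.01°.
a = sin²(Δφ/2) + cos φ₁ · cos φ₂ · sin²(Δλ/2) = 0.240002.
c = 2·atan2(√a, √(1−a)) = 1.02395 rad → d = 6371·c ≈ 6523.58 km.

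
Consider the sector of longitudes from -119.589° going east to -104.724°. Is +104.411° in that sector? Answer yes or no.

Band width going east from -119.589° to -104.724°: ((-104.724 − -119.589) mod 360) = 14.865°.
Offset of +104.411° east of the west edge: ((104.411 − -119.589) mod 360) = 224.000°.
224.000° > 14.865° ⇒ outside.

No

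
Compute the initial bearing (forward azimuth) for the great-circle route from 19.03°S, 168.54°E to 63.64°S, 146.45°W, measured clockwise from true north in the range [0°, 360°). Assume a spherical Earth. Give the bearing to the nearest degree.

Δλ = -146.45 − 168.54 = -314.99°; wrapped into (−180°, 180°]: 45.01°.
θ = atan2( sin Δλ · cos φ₂ , cos φ₁ · sin φ₂ − sin φ₁ · cos φ₂ · cos Δλ )
  = atan2(0.31402, -0.74470) = 157.136° → normalised to [0°, 360°): 157.136°.

157°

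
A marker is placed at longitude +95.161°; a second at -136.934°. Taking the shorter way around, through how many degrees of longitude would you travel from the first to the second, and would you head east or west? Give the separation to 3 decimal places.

Raw difference: -136.934 − 95.161 = -232.095°.
Normalise into (−180°, 180°]: -232.095° + 360° = 127.905°.
Positive ⇒ the second point lies to the east; separation 127.905°.

127.905° east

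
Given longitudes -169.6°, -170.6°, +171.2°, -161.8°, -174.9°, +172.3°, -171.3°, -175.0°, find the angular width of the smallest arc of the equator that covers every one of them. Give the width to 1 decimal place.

27.0°

Sort the longitudes: -175.0°, -174.9°, -171.3°, -170.6°, -169.6°, -161.8°, +171.2°, +172.3°.
Eastward gaps between consecutive values (wrapping around): 0.1°, 3.6°, 0.7°, 1.0°, 7.8°, 333.0°, 1.1°, 12.7°.
Largest gap = 333.0° ⇒ minimal covering band is its complement: 360° − 333.0° = 27.0°.
Band runs from +171.2° eastward to -161.8°, crossing the antimeridian.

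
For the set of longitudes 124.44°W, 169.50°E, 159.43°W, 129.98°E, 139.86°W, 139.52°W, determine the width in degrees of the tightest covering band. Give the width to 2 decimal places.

105.58°

Sort the longitudes: -159.43°, -139.86°, -139.52°, -124.44°, +129.98°, +169.50°.
Eastward gaps between consecutive values (wrapping around): 19.57°, 0.34°, 15.08°, 254.42°, 39.52°, 31.07°.
Largest gap = 254.42° ⇒ minimal covering band is its complement: 360° − 254.42° = 105.58°.
Band runs from +129.98° eastward to -124.44°, crossing the antimeridian.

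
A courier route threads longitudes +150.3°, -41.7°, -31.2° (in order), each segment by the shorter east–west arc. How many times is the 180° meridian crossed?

Leg 1: +150.3° → -41.7°, shortest Δλ = 168.0° (east) — crosses 180°.
Leg 2: -41.7° → -31.2°, shortest Δλ = 10.5° (east) — does not cross 180°.
Total crossings: 1.

1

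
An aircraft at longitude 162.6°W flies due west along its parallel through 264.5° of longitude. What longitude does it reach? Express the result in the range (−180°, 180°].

67.1°W

Start at -162.6°; shift −264.5° → -427.1°.
-427.1° lies outside (−180°, 180°]; add 360° → -67.1°.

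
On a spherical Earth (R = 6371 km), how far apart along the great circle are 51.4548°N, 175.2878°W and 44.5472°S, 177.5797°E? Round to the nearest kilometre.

Δλ = 177.5797 − -175.2878 = 352.8675°; wrapped into (−180°, 180°]: -7.1325°.
Δφ = -44.5472 − 51.4548 = -96.0020°.
a = sin²(Δφ/2) + cos φ₁ · cos φ₂ · sin²(Δλ/2) = 0.554000.
c = 2·atan2(√a, √(1−a)) = 1.67901 rad → d = 6371·c ≈ 10696.95 km.

10697 km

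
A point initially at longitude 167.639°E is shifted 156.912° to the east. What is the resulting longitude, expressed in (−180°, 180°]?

Start at +167.639°; shift +156.912° → +324.551°.
+324.551° lies outside (−180°, 180°]; subtract 360° → -35.449°.

35.449°W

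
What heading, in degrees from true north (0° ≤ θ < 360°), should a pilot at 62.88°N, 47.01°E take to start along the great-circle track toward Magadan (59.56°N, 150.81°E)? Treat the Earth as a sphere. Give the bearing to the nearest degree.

Δλ = 150.81 − 47.01 = 103.80°.
θ = atan2( sin Δλ · cos φ₂ , cos φ₁ · sin φ₂ − sin φ₁ · cos φ₂ · cos Δλ )
  = atan2(0.49201, 0.50058) = 44.505° → normalised to [0°, 360°): 44.505°.

45°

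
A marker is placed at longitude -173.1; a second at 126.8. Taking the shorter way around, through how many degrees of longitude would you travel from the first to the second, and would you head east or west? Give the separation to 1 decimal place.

60.1° west

Raw difference: 126.8 − -173.1 = 299.9°.
Normalise into (−180°, 180°]: 299.9° − 360° = -60.1°.
Negative ⇒ the second point lies to the west; separation 60.1°.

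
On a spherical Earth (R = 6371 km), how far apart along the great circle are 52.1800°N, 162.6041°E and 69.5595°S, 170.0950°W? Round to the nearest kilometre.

13717 km

Δλ = -170.0950 − 162.6041 = -332.6991°; wrapped into (−180°, 180°]: 27.3009°.
Δφ = -69.5595 − 52.1800 = -121.7395°.
a = sin²(Δφ/2) + cos φ₁ · cos φ₂ · sin²(Δλ/2) = 0.774956.
c = 2·atan2(√a, √(1−a)) = 2.15305 rad → d = 6371·c ≈ 13717.11 km.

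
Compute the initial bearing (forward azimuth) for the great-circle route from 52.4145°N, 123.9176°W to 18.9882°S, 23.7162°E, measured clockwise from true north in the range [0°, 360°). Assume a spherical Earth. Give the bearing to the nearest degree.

Δλ = 23.7162 − -123.9176 = 147.6338°.
θ = atan2( sin Δλ · cos φ₂ , cos φ₁ · sin φ₂ − sin φ₁ · cos φ₂ · cos Δλ )
  = atan2(0.50620, 0.43445) = 49.362° → normalised to [0°, 360°): 49.362°.

49°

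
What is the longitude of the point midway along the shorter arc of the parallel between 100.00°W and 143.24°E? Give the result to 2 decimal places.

Signed shortest Δλ from -100.00° to +143.24° is -116.76°.
Midpoint longitude = -100.00° + (-116.76°)/2 = -100.00° − 58.38° = -158.38°.
(The naïve average (-100.00 + +143.24)/2 = 21.62° is on the wrong side of the globe.)

158.38°W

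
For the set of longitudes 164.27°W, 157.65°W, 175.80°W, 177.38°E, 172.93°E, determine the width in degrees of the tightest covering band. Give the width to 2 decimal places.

Sort the longitudes: -175.80°, -164.27°, -157.65°, +172.93°, +177.38°.
Eastward gaps between consecutive values (wrapping around): 11.53°, 6.62°, 330.58°, 4.45°, 6.82°.
Largest gap = 330.58° ⇒ minimal covering band is its complement: 360° − 330.58° = 29.42°.
Band runs from +172.93° eastward to -157.65°, crossing the antimeridian.

29.42°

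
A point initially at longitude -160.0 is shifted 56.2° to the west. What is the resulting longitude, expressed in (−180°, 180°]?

+143.8°

Start at -160.0°; shift −56.2° → -216.2°.
-216.2° lies outside (−180°, 180°]; add 360° → +143.8°.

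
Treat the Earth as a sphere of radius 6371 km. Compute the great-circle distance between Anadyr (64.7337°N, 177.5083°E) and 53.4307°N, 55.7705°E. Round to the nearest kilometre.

Δλ = 55.7705 − 177.5083 = -121.7378°.
Δφ = 53.4307 − 64.7337 = -11.3030°.
a = sin²(Δφ/2) + cos φ₁ · cos φ₂ · sin²(Δλ/2) = 0.203733.
c = 2·atan2(√a, √(1−a)) = 0.93660 rad → d = 6371·c ≈ 5967.06 km.

5967 km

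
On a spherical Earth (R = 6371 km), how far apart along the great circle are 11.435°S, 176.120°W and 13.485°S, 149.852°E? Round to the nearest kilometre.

Δλ = 149.852 − -176.120 = 325.972°; wrapped into (−180°, 180°]: -34.028°.
Δφ = -13.485 − -11.435 = -2.050°.
a = sin²(Δφ/2) + cos φ₁ · cos φ₂ · sin²(Δλ/2) = 0.081925.
c = 2·atan2(√a, √(1−a)) = 0.58057 rad → d = 6371·c ≈ 3698.81 km.

3699 km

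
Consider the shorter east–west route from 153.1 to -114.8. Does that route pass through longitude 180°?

Yes

Naïve |-114.8 − 153.1| = 267.9° > 180°, so the shorter arc goes the other way round — across 180°.
Signed shortest Δλ = ((-114.8 − 153.1 + 180) mod 360) − 180 = 92.1°.
Going east by 92.1° from +153.1° passes through 180° before reaching -114.8°.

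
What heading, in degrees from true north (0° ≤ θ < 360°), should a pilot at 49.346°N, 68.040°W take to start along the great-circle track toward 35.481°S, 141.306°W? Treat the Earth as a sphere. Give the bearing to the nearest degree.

Δλ = -141.306 − -68.040 = -73.266°.
θ = atan2( sin Δλ · cos φ₂ , cos φ₁ · sin φ₂ − sin φ₁ · cos φ₂ · cos Δλ )
  = atan2(-0.77982, -0.55602) = -125.489° → normalised to [0°, 360°): 234.511°.

235°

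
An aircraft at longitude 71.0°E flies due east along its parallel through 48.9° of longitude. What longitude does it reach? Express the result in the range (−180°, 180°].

119.9°E

Start at +71.0°; shift +48.9° → +119.9°.
+119.9° already lies in (−180°, 180°].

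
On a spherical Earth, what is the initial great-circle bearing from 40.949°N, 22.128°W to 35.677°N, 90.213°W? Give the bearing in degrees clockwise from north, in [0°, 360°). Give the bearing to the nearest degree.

288°

Δλ = -90.213 − -22.128 = -68.085°.
θ = atan2( sin Δλ · cos φ₂ , cos φ₁ · sin φ₂ − sin φ₁ · cos φ₂ · cos Δλ )
  = atan2(-0.75362, 0.24180) = -72.211° → normalised to [0°, 360°): 287.789°.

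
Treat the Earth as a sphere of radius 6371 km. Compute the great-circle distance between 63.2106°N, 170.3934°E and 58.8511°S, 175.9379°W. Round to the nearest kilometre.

13622 km

Δλ = -175.9379 − 170.3934 = -346.3313°; wrapped into (−180°, 180°]: 13.6687°.
Δφ = -58.8511 − 63.2106 = -122.0617°.
a = sin²(Δφ/2) + cos φ₁ · cos φ₂ · sin²(Δλ/2) = 0.768718.
c = 2·atan2(√a, √(1−a)) = 2.13819 rad → d = 6371·c ≈ 13622.40 km.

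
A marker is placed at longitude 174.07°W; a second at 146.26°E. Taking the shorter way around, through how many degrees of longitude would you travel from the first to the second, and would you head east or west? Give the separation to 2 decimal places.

Raw difference: 146.26 − -174.07 = 320.33°.
Normalise into (−180°, 180°]: 320.33° − 360° = -39.67°.
Negative ⇒ the second point lies to the west; separation 39.67°.

39.67° west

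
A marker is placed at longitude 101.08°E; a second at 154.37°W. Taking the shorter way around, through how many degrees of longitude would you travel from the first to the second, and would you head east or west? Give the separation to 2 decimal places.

104.55° east

Raw difference: -154.37 − 101.08 = -255.45°.
Normalise into (−180°, 180°]: -255.45° + 360° = 104.55°.
Positive ⇒ the second point lies to the east; separation 104.55°.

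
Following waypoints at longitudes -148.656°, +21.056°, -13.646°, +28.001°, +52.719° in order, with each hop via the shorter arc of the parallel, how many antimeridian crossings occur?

Leg 1: -148.656° → +21.056°, shortest Δλ = 169.712° (east) — does not cross 180°.
Leg 2: +21.056° → -13.646°, shortest Δλ = -34.702° (west) — does not cross 180°.
Leg 3: -13.646° → +28.001°, shortest Δλ = 41.647° (east) — does not cross 180°.
Leg 4: +28.001° → +52.719°, shortest Δλ = 24.718° (east) — does not cross 180°.
Total crossings: 0.

0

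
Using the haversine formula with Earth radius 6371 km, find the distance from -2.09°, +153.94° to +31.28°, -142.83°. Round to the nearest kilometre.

Δλ = -142.83 − 153.94 = -296.77°; wrapped into (−180°, 180°]: 63.23°.
Δφ = 31.28 − -2.09 = 33.37°.
a = sin²(Δφ/2) + cos φ₁ · cos φ₂ · sin²(Δλ/2) = 0.317127.
c = 2·atan2(√a, √(1−a)) = 1.19636 rad → d = 6371·c ≈ 7622.02 km.

7622 km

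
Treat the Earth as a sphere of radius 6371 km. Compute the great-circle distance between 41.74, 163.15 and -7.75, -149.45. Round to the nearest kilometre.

7311 km

Δλ = -149.45 − 163.15 = -312.60°; wrapped into (−180°, 180°]: 47.40°.
Δφ = -7.75 − 41.74 = -49.49°.
a = sin²(Δφ/2) + cos φ₁ · cos φ₂ · sin²(Δλ/2) = 0.294662.
c = 2·atan2(√a, √(1−a)) = 1.14760 rad → d = 6371·c ≈ 7311.36 km.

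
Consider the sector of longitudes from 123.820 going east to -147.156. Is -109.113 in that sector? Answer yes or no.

Band width going east from +123.820° to -147.156°: ((-147.156 − 123.820) mod 360) = 89.024°.
Offset of -109.113° east of the west edge: ((-109.113 − 123.820) mod 360) = 127.067°.
127.067° > 89.024° ⇒ outside.

No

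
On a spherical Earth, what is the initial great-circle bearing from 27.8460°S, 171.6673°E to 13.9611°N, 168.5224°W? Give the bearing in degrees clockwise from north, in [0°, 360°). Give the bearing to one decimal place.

Δλ = -168.5224 − 171.6673 = -340.1897°; wrapped into (−180°, 180°]: 19.8103°.
θ = atan2( sin Δλ · cos φ₂ , cos φ₁ · sin φ₂ − sin φ₁ · cos φ₂ · cos Δλ )
  = atan2(0.32890, 0.63980) = 27.206° → normalised to [0°, 360°): 27.206°.

27.2°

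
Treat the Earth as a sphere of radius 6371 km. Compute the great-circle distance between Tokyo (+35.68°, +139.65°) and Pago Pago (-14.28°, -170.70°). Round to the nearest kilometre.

7622 km

Δλ = -170.70 − 139.65 = -310.35°; wrapped into (−180°, 180°]: 49.65°.
Δφ = -14.28 − 35.68 = -49.96°.
a = sin²(Δφ/2) + cos φ₁ · cos φ₂ · sin²(Δλ/2) = 0.317099.
c = 2·atan2(√a, √(1−a)) = 1.19630 rad → d = 6371·c ≈ 7621.63 km.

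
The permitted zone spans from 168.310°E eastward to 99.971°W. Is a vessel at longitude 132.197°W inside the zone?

Band width going east from +168.310° to -99.971°: ((-99.971 − 168.310) mod 360) = 91.719°.
Offset of -132.197° east of the west edge: ((-132.197 − 168.310) mod 360) = 59.493°.
59.493° ≤ 91.719° ⇒ inside.

Yes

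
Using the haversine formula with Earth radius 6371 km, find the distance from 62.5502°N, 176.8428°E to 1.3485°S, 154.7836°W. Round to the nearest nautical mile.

Δλ = -154.7836 − 176.8428 = -331.6264°; wrapped into (−180°, 180°]: 28.3736°.
Δφ = -1.3485 − 62.5502 = -63.8987°.
a = sin²(Δφ/2) + cos φ₁ · cos φ₂ · sin²(Δλ/2) = 0.307701.
c = 2·atan2(√a, √(1−a)) = 1.17602 rad → d = 6371·c ≈ 7492.45 km ≈ 4045.60 nmi.

4046 nmi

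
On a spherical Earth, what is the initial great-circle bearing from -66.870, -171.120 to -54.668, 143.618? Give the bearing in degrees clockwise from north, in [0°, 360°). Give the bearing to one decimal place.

Δλ = 143.618 − -171.120 = 314.738°; wrapped into (−180°, 180°]: -45.262°.
θ = atan2( sin Δλ · cos φ₂ , cos φ₁ · sin φ₂ − sin φ₁ · cos φ₂ · cos Δλ )
  = atan2(-0.41079, 0.05387) = -82.529° → normalised to [0°, 360°): 277.471°.

277.5°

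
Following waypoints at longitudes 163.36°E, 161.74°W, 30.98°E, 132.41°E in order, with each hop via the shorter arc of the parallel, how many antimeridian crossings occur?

Leg 1: +163.36° → -161.74°, shortest Δλ = 34.9° (east) — crosses 180°.
Leg 2: -161.74° → +30.98°, shortest Δλ = -167.28° (west) — crosses 180°.
Leg 3: +30.98° → +132.41°, shortest Δλ = 101.43° (east) — does not cross 180°.
Total crossings: 2.

2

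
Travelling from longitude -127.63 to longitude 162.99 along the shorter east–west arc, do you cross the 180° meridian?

Naïve |162.99 − -127.63| = 290.62° > 180°, so the shorter arc goes the other way round — across 180°.
Signed shortest Δλ = ((162.99 − -127.63 + 180) mod 360) − 180 = -69.38°.
Going west by 69.38° from -127.63° passes through 180° before reaching +162.99°.

Yes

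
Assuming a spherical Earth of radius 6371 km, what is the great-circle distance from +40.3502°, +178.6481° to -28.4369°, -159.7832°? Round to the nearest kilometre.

Δλ = -159.7832 − 178.6481 = -338.4313°; wrapped into (−180°, 180°]: 21.5687°.
Δφ = -28.4369 − 40.3502 = -68.7871°.
a = sin²(Δφ/2) + cos φ₁ · cos φ₂ · sin²(Δλ/2) = 0.342545.
c = 2·atan2(√a, √(1−a)) = 1.25044 rad → d = 6371·c ≈ 7966.52 km.

7967 km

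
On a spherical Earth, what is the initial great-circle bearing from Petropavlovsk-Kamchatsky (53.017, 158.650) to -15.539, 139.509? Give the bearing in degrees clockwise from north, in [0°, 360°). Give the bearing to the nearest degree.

Δλ = 139.509 − 158.650 = -19.141°.
θ = atan2( sin Δλ · cos φ₂ , cos φ₁ · sin φ₂ − sin φ₁ · cos φ₂ · cos Δλ )
  = atan2(-0.31591, -0.88823) = -160.421° → normalised to [0°, 360°): 199.579°.

200°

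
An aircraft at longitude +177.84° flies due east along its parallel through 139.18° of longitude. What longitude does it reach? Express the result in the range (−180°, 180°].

-42.98°

Start at +177.84°; shift +139.18° → +317.02°.
+317.02° lies outside (−180°, 180°]; subtract 360° → -42.98°.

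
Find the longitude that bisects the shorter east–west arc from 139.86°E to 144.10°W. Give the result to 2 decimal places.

177.88°E

Signed shortest Δλ from +139.86° to -144.10° is +76.04°.
Midpoint longitude = +139.86° + (+76.04°)/2 = +139.86° + 38.02° = +177.88°.
(The naïve average (+139.86 + -144.10)/2 = -2.12° is on the wrong side of the globe.)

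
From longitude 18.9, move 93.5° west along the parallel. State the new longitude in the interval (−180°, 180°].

-74.6°

Start at +18.9°; shift −93.5° → -74.6°.
-74.6° already lies in (−180°, 180°].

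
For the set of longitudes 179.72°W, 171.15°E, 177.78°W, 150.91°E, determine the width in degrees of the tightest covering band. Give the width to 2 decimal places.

Sort the longitudes: -179.72°, -177.78°, +150.91°, +171.15°.
Eastward gaps between consecutive values (wrapping around): 1.94°, 328.69°, 20.24°, 9.13°.
Largest gap = 328.69° ⇒ minimal covering band is its complement: 360° − 328.69° = 31.31°.
Band runs from +150.91° eastward to -177.78°, crossing the antimeridian.

31.31°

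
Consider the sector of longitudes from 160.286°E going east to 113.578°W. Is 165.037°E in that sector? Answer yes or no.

Band width going east from +160.286° to -113.578°: ((-113.578 − 160.286) mod 360) = 86.136°.
Offset of +165.037° east of the west edge: ((165.037 − 160.286) mod 360) = 4.751°.
4.751° ≤ 86.136° ⇒ inside.

Yes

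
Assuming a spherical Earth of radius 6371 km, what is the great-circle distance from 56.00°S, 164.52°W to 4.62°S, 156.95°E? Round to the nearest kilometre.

Δλ = 156.95 − -164.52 = 321.47°; wrapped into (−180°, 180°]: -38.53°.
Δφ = -4.62 − -56.00 = 51.38°.
a = sin²(Δφ/2) + cos φ₁ · cos φ₂ · sin²(Δλ/2) = 0.248599.
c = 2·atan2(√a, √(1−a)) = 1.04396 rad → d = 6371·c ≈ 6651.07 km.

6651 km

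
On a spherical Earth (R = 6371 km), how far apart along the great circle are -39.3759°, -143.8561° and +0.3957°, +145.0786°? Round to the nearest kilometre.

8421 km

Δλ = 145.0786 − -143.8561 = 288.9347°; wrapped into (−180°, 180°]: -71.0653°.
Δφ = 0.3957 − -39.3759 = 39.7716°.
a = sin²(Δφ/2) + cos φ₁ · cos φ₂ · sin²(Δλ/2) = 0.376778.
c = 2·atan2(√a, √(1−a)) = 1.32179 rad → d = 6371·c ≈ 8421.11 km.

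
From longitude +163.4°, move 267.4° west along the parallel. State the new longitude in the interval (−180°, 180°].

-104.0°

Start at +163.4°; shift −267.4° → -104.0°.
-104.0° already lies in (−180°, 180°].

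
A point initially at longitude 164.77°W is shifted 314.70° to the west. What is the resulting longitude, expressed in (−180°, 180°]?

119.47°W

Start at -164.77°; shift −314.70° → -479.47°.
-479.47° lies outside (−180°, 180°]; add 360° → -119.47°.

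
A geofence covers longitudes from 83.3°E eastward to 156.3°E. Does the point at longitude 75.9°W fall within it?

Band width going east from +83.3° to +156.3°: ((156.3 − 83.3) mod 360) = 73.0°.
Offset of -75.9° east of the west edge: ((-75.9 − 83.3) mod 360) = 200.8°.
200.8° > 73.0° ⇒ outside.

No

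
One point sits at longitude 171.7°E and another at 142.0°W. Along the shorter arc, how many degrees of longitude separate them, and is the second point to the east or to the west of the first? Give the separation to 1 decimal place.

Raw difference: -142.0 − 171.7 = -313.7°.
Normalise into (−180°, 180°]: -313.7° + 360° = 46.3°.
Positive ⇒ the second point lies to the east; separation 46.3°.

46.3° east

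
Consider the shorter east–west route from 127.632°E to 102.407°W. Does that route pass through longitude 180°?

Naïve |-102.407 − 127.632| = 230.039° > 180°, so the shorter arc goes the other way round — across 180°.
Signed shortest Δλ = ((-102.407 − 127.632 + 180) mod 360) − 180 = 129.961°.
Going east by 129.961° from +127.632° passes through 180° before reaching -102.407°.

Yes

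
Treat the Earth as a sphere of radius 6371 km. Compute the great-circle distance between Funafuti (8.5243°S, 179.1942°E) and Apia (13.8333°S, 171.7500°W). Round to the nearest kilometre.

Δλ = -171.7500 − 179.1942 = -350.9442°; wrapped into (−180°, 180°]: 9.0558°.
Δφ = -13.8333 − -8.5243 = -5.3090°.
a = sin²(Δφ/2) + cos φ₁ · cos φ₂ · sin²(Δλ/2) = 0.008130.
c = 2·atan2(√a, √(1−a)) = 0.18057 rad → d = 6371·c ≈ 1150.43 km.

1150 km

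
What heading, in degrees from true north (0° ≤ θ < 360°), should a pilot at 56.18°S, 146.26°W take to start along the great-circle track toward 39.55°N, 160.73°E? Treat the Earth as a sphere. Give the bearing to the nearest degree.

Δλ = 160.73 − -146.26 = 306.99°; wrapped into (−180°, 180°]: -53.01°.
θ = atan2( sin Δλ · cos φ₂ , cos φ₁ · sin φ₂ − sin φ₁ · cos φ₂ · cos Δλ )
  = atan2(-0.61588, 0.73984) = -39.776° → normalised to [0°, 360°): 320.224°.

320°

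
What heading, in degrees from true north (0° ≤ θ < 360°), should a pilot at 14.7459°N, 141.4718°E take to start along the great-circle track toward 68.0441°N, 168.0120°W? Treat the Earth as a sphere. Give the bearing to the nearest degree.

19°

Δλ = -168.0120 − 141.4718 = -309.4838°; wrapped into (−180°, 180°]: 50.5162°.
θ = atan2( sin Δλ · cos φ₂ , cos φ₁ · sin φ₂ − sin φ₁ · cos φ₂ · cos Δλ )
  = atan2(0.28857, 0.83641) = 19.035° → normalised to [0°, 360°): 19.035°.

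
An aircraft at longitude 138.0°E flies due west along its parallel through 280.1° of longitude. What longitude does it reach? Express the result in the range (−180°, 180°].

142.1°W

Start at +138.0°; shift −280.1° → -142.1°.
-142.1° already lies in (−180°, 180°].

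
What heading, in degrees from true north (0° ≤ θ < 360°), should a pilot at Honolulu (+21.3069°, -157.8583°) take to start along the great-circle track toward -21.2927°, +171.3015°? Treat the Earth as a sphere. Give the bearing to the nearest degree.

217°

Δλ = 171.3015 − -157.8583 = 329.1598°; wrapped into (−180°, 180°]: -30.8402°.
θ = atan2( sin Δλ · cos φ₂ , cos φ₁ · sin φ₂ − sin φ₁ · cos φ₂ · cos Δλ )
  = atan2(-0.47765, -0.62900) = -142.788° → normalised to [0°, 360°): 217.212°.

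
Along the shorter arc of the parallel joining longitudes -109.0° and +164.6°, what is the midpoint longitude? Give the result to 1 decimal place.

-152.2°

Signed shortest Δλ from -109.0° to +164.6° is -86.4°.
Midpoint longitude = -109.0° + (-86.4°)/2 = -109.0° − 43.2° = -152.2°.
(The naïve average (-109.0 + +164.6)/2 = 27.8° is on the wrong side of the globe.)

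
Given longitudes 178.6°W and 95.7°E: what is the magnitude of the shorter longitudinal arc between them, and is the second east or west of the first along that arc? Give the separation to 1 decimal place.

Raw difference: 95.7 − -178.6 = 274.3°.
Normalise into (−180°, 180°]: 274.3° − 360° = -85.7°.
Negative ⇒ the second point lies to the west; separation 85.7°.

85.7° west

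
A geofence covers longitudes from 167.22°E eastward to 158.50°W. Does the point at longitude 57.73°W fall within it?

Band width going east from +167.22° to -158.50°: ((-158.50 − 167.22) mod 360) = 34.28°.
Offset of -57.73° east of the west edge: ((-57.73 − 167.22) mod 360) = 135.05°.
135.05° > 34.28° ⇒ outside.

No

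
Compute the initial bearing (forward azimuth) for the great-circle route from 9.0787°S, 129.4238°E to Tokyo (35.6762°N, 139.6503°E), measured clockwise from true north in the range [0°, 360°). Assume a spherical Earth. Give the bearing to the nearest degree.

Δλ = 139.6503 − 129.4238 = 10.2265°.
θ = atan2( sin Δλ · cos φ₂ , cos φ₁ · sin φ₂ − sin φ₁ · cos φ₂ · cos Δλ )
  = atan2(0.14422, 0.70204) = 11.609° → normalised to [0°, 360°): 11.609°.

12°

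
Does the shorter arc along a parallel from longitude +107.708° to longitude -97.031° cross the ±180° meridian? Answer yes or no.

Yes

Naïve |-97.031 − 107.708| = 204.739° > 180°, so the shorter arc goes the other way round — across 180°.
Signed shortest Δλ = ((-97.031 − 107.708 + 180) mod 360) − 180 = 155.261°.
Going east by 155.261° from +107.708° passes through 180° before reaching -97.031°.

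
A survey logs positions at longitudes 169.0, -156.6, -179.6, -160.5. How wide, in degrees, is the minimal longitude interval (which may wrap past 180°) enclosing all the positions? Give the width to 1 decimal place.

Sort the longitudes: -179.6°, -160.5°, -156.6°, +169.0°.
Eastward gaps between consecutive values (wrapping around): 19.1°, 3.9°, 325.6°, 11.4°.
Largest gap = 325.6° ⇒ minimal covering band is its complement: 360° − 325.6° = 34.4°.
Band runs from +169.0° eastward to -156.6°, crossing the antimeridian.

34.4°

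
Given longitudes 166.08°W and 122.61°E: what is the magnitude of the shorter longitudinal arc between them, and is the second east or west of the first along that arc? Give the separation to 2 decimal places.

Raw difference: 122.61 − -166.08 = 288.69°.
Normalise into (−180°, 180°]: 288.69° − 360° = -71.31°.
Negative ⇒ the second point lies to the west; separation 71.31°.

71.31° west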